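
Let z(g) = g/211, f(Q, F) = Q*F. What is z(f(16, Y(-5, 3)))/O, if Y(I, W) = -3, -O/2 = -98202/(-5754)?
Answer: 23016/3453437 ≈ 0.0066647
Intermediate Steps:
O = -32734/959 (O = -(-196404)/(-5754) = -(-196404)*(-1)/5754 = -2*16367/959 = -32734/959 ≈ -34.133)
f(Q, F) = F*Q
z(g) = g/211 (z(g) = g*(1/211) = g/211)
z(f(16, Y(-5, 3)))/O = ((-3*16)/211)/(-32734/959) = ((1/211)*(-48))*(-959/32734) = -48/211*(-959/32734) = 23016/3453437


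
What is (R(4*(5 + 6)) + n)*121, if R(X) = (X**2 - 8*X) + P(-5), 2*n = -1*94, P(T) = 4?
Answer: 186461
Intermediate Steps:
n = -47 (n = (-1*94)/2 = (1/2)*(-94) = -47)
R(X) = 4 + X**2 - 8*X (R(X) = (X**2 - 8*X) + 4 = 4 + X**2 - 8*X)
(R(4*(5 + 6)) + n)*121 = ((4 + (4*(5 + 6))**2 - 32*(5 + 6)) - 47)*121 = ((4 + (4*11)**2 - 32*11) - 47)*121 = ((4 + 44**2 - 8*44) - 47)*121 = ((4 + 1936 - 352) - 47)*121 = (1588 - 47)*121 = 1541*121 = 186461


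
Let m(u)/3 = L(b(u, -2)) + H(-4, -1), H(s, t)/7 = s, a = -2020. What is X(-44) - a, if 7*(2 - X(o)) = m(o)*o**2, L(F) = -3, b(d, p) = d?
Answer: 194202/7 ≈ 27743.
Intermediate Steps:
H(s, t) = 7*s
m(u) = -93 (m(u) = 3*(-3 + 7*(-4)) = 3*(-3 - 28) = 3*(-31) = -93)
X(o) = 2 + 93*o**2/7 (X(o) = 2 - (-93)*o**2/7 = 2 + 93*o**2/7)
X(-44) - a = (2 + (93/7)*(-44)**2) - 1*(-2020) = (2 + (93/7)*1936) + 2020 = (2 + 180048/7) + 2020 = 180062/7 + 2020 = 194202/7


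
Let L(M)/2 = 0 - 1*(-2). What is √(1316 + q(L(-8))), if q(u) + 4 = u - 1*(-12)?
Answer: 4*√83 ≈ 36.442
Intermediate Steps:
L(M) = 4 (L(M) = 2*(0 - 1*(-2)) = 2*(0 + 2) = 2*2 = 4)
q(u) = 8 + u (q(u) = -4 + (u - 1*(-12)) = -4 + (u + 12) = -4 + (12 + u) = 8 + u)
√(1316 + q(L(-8))) = √(1316 + (8 + 4)) = √(1316 + 12) = √1328 = 4*√83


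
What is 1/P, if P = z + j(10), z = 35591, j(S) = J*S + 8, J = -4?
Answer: 1/35559 ≈ 2.8122e-5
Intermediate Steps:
j(S) = 8 - 4*S (j(S) = -4*S + 8 = 8 - 4*S)
P = 35559 (P = 35591 + (8 - 4*10) = 35591 + (8 - 40) = 35591 - 32 = 35559)
1/P = 1/35559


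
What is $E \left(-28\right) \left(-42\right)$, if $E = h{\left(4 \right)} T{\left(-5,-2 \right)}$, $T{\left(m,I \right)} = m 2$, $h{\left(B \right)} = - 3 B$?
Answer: $141120$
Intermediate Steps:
$T{\left(m,I \right)} = 2 m$
$E = 120$ ($E = \left(-3\right) 4 \cdot 2 \left(-5\right) = \left(-12\right) \left(-10\right) = 120$)
$E \left(-28\right) \left(-42\right) = 120 \left(-28\right) \left(-42\right) = \left(-3360\right) \left(-42\right) = 141120$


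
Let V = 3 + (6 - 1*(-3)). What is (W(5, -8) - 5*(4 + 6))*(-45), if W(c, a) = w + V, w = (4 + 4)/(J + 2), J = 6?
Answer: 1665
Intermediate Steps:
w = 1 (w = (4 + 4)/(6 + 2) = 8/8 = 8*(1/8) = 1)
V = 12 (V = 3 + (6 + 3) = 3 + 9 = 12)
W(c, a) = 13 (W(c, a) = 1 + 12 = 13)
(W(5, -8) - 5*(4 + 6))*(-45) = (13 - 5*(4 + 6))*(-45) = (13 - 5*10)*(-45) = (13 - 50)*(-45) = -37*(-45) = 1665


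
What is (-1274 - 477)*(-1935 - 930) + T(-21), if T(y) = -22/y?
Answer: 105348937/21 ≈ 5.0166e+6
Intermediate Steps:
(-1274 - 477)*(-1935 - 930) + T(-21) = (-1274 - 477)*(-1935 - 930) - 22/(-21) = -1751*(-2865) - 22*(-1/21) = 5016615 + 22/21 = 105348937/21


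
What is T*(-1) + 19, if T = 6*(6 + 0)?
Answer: -17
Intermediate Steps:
T = 36 (T = 6*6 = 36)
T*(-1) + 19 = 36*(-1) + 19 = -36 + 19 = -17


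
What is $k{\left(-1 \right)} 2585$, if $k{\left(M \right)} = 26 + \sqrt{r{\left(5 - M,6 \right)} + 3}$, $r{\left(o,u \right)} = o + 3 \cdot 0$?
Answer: $74965$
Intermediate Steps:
$r{\left(o,u \right)} = o$ ($r{\left(o,u \right)} = o + 0 = o$)
$k{\left(M \right)} = 26 + \sqrt{8 - M}$ ($k{\left(M \right)} = 26 + \sqrt{\left(5 - M\right) + 3} = 26 + \sqrt{8 - M}$)
$k{\left(-1 \right)} 2585 = \left(26 + \sqrt{8 - -1}\right) 2585 = \left(26 + \sqrt{8 + 1}\right) 2585 = \left(26 + \sqrt{9}\right) 2585 = \left(26 + 3\right) 2585 = 29 \cdot 2585 = 74965$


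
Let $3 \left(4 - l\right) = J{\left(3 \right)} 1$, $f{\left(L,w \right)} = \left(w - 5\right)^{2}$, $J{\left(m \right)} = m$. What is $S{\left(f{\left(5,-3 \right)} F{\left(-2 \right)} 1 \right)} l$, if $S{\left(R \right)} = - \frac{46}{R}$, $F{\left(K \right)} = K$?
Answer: $\frac{69}{64} \approx 1.0781$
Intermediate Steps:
$f{\left(L,w \right)} = \left(-5 + w\right)^{2}$
$l = 3$ ($l = 4 - \frac{3 \cdot 1}{3} = 4 - 1 = 3$)
$S{\left(f{\left(5,-3 \right)} F{\left(-2 \right)} 1 \right)} l = - \frac{46}{\left(-5 - 3\right)^{2} \left(-2\right) 1} \cdot 3 = - \frac{46}{\left(-8\right)^{2} \left(-2\right) 1} \cdot 3 = - \frac{46}{64 \left(-2\right) 1} \cdot 3 = - \frac{46}{\left(-128\right) 1} \cdot 3 = - \frac{46}{-128} \cdot 3 = \left(-46\right) \left(- \frac{1}{128}\right) 3 = \frac{23}{64} \cdot 3 = \frac{69}{64}$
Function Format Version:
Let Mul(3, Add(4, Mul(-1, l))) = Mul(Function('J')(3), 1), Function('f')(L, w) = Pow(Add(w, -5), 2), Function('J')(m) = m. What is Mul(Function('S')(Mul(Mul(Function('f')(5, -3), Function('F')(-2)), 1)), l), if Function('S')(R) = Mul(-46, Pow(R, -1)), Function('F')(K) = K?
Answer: Rational(69, 64) ≈ 1.0781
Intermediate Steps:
Function('f')(L, w) = Pow(Add(-5, w), 2)
l = 3 (l = Add(4, Mul(Rational(-1, 3), Mul(3, 1))) = Add(4, Mul(Rational(-1, 3), 3)) = Add(4, -1) = 3)
Mul(Function('S')(Mul(Mul(Function('f')(5, -3), Function('F')(-2)), 1)), l) = Mul(Mul(-46, Pow(Mul(Mul(Pow(Add(-5, -3), 2), -2), 1), -1)), 3) = Mul(Mul(-46, Pow(Mul(Mul(Pow(-8, 2), -2), 1), -1)), 3) = Mul(Mul(-46, Pow(Mul(Mul(64, -2), 1), -1)), 3) = Mul(Mul(-46, Pow(Mul(-128, 1), -1)), 3) = Mul(Mul(-46, Pow(-128, -1)), 3) = Mul(Mul(-46, Rational(-1, 128)), 3) = Mul(Rational(23, 64), 3) = Rational(69, 64)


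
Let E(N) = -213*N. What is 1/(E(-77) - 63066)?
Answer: -1/46665 ≈ -2.1429e-5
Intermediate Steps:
1/(E(-77) - 63066) = 1/(-213*(-77) - 63066) = 1/(16401 - 63066) = 1/(-46665) = -1/46665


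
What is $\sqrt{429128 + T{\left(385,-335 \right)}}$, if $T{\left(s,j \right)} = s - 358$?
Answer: $\sqrt{429155} \approx 655.1$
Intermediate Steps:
$T{\left(s,j \right)} = -358 + s$
$\sqrt{429128 + T{\left(385,-335 \right)}} = \sqrt{429128 + \left(-358 + 385\right)} = \sqrt{429128 + 27} = \sqrt{429155}$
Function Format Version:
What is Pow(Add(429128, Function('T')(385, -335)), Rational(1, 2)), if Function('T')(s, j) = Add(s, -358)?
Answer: Pow(429155, Rational(1, 2)) ≈ 655.10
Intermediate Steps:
Function('T')(s, j) = Add(-358, s)
Pow(Add(429128, Function('T')(385, -335)), Rational(1, 2)) = Pow(Add(429128, Add(-358, 385)), Rational(1, 2)) = Pow(Add(429128, 27), Rational(1, 2)) = Pow(429155, Rational(1, 2))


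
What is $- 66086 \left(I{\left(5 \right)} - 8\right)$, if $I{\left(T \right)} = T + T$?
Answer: $-132172$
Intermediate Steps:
$I{\left(T \right)} = 2 T$
$- 66086 \left(I{\left(5 \right)} - 8\right) = - 66086 \left(2 \cdot 5 - 8\right) = - 66086 \left(10 - 8\right) = \left(-66086\right) 2 = -132172$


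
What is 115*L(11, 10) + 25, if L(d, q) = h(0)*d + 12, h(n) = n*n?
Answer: 1405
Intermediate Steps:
h(n) = n²
L(d, q) = 12 (L(d, q) = 0²*d + 12 = 0*d + 12 = 0 + 12 = 12)
115*L(11, 10) + 25 = 115*12 + 25 = 1380 + 25 = 1405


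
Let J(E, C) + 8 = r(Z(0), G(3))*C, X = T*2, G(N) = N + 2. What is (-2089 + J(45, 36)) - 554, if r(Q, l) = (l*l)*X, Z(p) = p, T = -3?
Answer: -8051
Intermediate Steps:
G(N) = 2 + N
X = -6 (X = -3*2 = -6)
r(Q, l) = -6*l² (r(Q, l) = (l*l)*(-6) = l²*(-6) = -6*l²)
J(E, C) = -8 - 150*C (J(E, C) = -8 + (-6*(2 + 3)²)*C = -8 + (-6*5²)*C = -8 + (-6*25)*C = -8 - 150*C)
(-2089 + J(45, 36)) - 554 = (-2089 + (-8 - 150*36)) - 554 = (-2089 + (-8 - 5400)) - 554 = (-2089 - 5408) - 554 = -7497 - 554 = -8051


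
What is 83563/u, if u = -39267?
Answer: -83563/39267 ≈ -2.1281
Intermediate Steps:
83563/u = 83563/(-39267) = 83563*(-1/39267) = -83563/39267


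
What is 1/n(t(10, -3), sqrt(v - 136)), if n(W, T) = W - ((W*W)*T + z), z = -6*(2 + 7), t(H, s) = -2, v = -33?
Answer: 1/104 + I/104 ≈ 0.0096154 + 0.0096154*I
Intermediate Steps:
z = -54 (z = -6*9 = -54)
n(W, T) = 54 + W - T*W**2 (n(W, T) = W - ((W*W)*T - 54) = W - (W**2*T - 54) = W - (T*W**2 - 54) = W - (-54 + T*W**2) = W + (54 - T*W**2) = 54 + W - T*W**2)
1/n(t(10, -3), sqrt(v - 136)) = 1/(54 - 2 - 1*sqrt(-33 - 136)*(-2)**2) = 1/(54 - 2 - 1*sqrt(-169)*4) = 1/(54 - 2 - 1*13*I*4) = 1/(54 - 2 - 52*I) = 1/(52 - 52*I) = (52 + 52*I)/5408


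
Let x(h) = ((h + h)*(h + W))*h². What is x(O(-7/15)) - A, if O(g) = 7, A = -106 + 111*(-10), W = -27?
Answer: -12504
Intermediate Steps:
A = -1216 (A = -106 - 1110 = -1216)
x(h) = 2*h³*(-27 + h) (x(h) = ((h + h)*(h - 27))*h² = ((2*h)*(-27 + h))*h² = (2*h*(-27 + h))*h² = 2*h³*(-27 + h))
x(O(-7/15)) - A = 2*7³*(-27 + 7) - 1*(-1216) = 2*343*(-20) + 1216 = -13720 + 1216 = -12504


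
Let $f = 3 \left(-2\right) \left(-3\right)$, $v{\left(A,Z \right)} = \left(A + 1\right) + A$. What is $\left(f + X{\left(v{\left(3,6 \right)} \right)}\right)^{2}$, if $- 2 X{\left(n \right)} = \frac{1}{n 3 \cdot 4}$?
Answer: $\frac{9138529}{28224} \approx 323.79$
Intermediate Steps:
$v{\left(A,Z \right)} = 1 + 2 A$ ($v{\left(A,Z \right)} = \left(1 + A\right) + A = 1 + 2 A$)
$f = 18$ ($f = \left(-6\right) \left(-3\right) = 18$)
$X{\left(n \right)} = - \frac{1}{24 n}$ ($X{\left(n \right)} = - \frac{1}{2 n 3 \cdot 4} = - \frac{1}{2 \cdot 3 n 4} = - \frac{1}{2 \cdot 12 n} = - \frac{\frac{1}{12} \frac{1}{n}}{2} = - \frac{1}{24 n}$)
$\left(f + X{\left(v{\left(3,6 \right)} \right)}\right)^{2} = \left(18 - \frac{1}{24 \left(1 + 2 \cdot 3\right)}\right)^{2} = \left(18 - \frac{1}{24 \left(1 + 6\right)}\right)^{2} = \left(18 - \frac{1}{24 \cdot 7}\right)^{2} = \left(18 - \frac{1}{168}\right)^{2} = \left(\frac{3023}{168}\right)^{2} = \frac{9138529}{28224}$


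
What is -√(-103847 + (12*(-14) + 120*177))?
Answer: -5*I*√3311 ≈ -287.71*I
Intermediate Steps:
-√(-103847 + (12*(-14) + 120*177)) = -√(-103847 + (-168 + 21240)) = -√(-103847 + 21072) = -√(-82775) = -5*I*√3311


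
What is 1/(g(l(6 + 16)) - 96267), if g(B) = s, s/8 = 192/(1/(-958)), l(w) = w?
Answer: -1/1567755 ≈ -6.3786e-7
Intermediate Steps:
s = -1471488 (s = 8*(192/(1/(-958))) = 8*(192/(-1/958)) = 8*(192*(-958)) = 8*(-183936) = -1471488)
g(B) = -1471488
1/(g(l(6 + 16)) - 96267) = 1/(-1471488 - 96267) = 1/(-1567755) = -1/1567755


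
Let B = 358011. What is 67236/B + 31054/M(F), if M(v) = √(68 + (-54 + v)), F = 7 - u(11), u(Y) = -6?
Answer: 22412/119337 + 31054*√3/9 ≈ 5976.5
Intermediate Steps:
F = 13 (F = 7 - 1*(-6) = 7 + 6 = 13)
M(v) = √(14 + v)
67236/B + 31054/M(F) = 67236/358011 + 31054/(√(14 + 13)) = 67236*(1/358011) + 31054/(√27) = 22412/119337 + 31054/((3*√3)) = 22412/119337 + 31054*(√3/9) = 22412/119337 + 31054*√3/9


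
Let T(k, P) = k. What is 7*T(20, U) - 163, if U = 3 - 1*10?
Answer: -23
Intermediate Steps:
U = -7 (U = 3 - 10 = -7)
7*T(20, U) - 163 = 7*20 - 163 = 140 - 163 = -23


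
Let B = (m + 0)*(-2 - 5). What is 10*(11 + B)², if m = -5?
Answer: 21160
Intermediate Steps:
B = 35 (B = (-5 + 0)*(-2 - 5) = -5*(-7) = 35)
10*(11 + B)² = 10*(11 + 35)² = 10*46² = 10*2116 = 21160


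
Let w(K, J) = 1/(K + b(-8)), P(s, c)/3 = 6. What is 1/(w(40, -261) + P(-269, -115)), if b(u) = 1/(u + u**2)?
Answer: 2241/40394 ≈ 0.055479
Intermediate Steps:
P(s, c) = 18 (P(s, c) = 3*6 = 18)
w(K, J) = 1/(1/56 + K) (w(K, J) = 1/(K + 1/((-8)*(1 - 8))) = 1/(K - 1/8/(-7)) = 1/(K - 1/8*(-1/7)) = 1/(K + 1/56) = 1/(1/56 + K))
1/(w(40, -261) + P(-269, -115)) = 1/(56/(1 + 56*40) + 18) = 1/(56/(1 + 2240) + 18) = 1/(56/2241 + 18) = 1/(40394/2241) = 2241/40394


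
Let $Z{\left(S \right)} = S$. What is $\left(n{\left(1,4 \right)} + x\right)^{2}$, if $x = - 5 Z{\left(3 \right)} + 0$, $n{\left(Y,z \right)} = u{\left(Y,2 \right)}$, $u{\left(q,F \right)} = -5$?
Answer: $400$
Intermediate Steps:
$n{\left(Y,z \right)} = -5$
$x = -15$ ($x = \left(-5\right) 3 + 0 = -15 + 0 = -15$)
$\left(n{\left(1,4 \right)} + x\right)^{2} = \left(-5 - 15\right)^{2} = \left(-20\right)^{2} = 400$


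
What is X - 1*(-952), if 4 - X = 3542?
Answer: -2586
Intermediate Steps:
X = -3538 (X = 4 - 1*3542 = 4 - 3542 = -3538)
X - 1*(-952) = -3538 - 1*(-952) = -3538 + 952 = -2586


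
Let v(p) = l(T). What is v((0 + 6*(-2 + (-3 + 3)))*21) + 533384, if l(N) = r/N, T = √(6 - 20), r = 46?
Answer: 533384 - 23*I*√14/7 ≈ 5.3338e+5 - 12.294*I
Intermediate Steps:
T = I*√14 (T = √(-14) = I*√14 ≈ 3.7417*I)
l(N) = 46/N
v(p) = -23*I*√14/7 (v(p) = 46/((I*√14)) = 46*(-I*√14/14) = -23*I*√14/7)
v((0 + 6*(-2 + (-3 + 3)))*21) + 533384 = -23*I*√14/7 + 533384 = 533384 - 23*I*√14/7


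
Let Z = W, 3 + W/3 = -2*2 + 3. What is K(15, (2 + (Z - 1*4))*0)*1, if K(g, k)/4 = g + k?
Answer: 60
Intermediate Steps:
W = -12 (W = -9 + 3*(-2*2 + 3) = -9 + 3*(-4 + 3) = -9 + 3*(-1) = -9 - 3 = -12)
Z = -12
K(g, k) = 4*g + 4*k (K(g, k) = 4*(g + k) = 4*g + 4*k)
K(15, (2 + (Z - 1*4))*0)*1 = (4*15 + 4*((2 + (-12 - 1*4))*0))*1 = (60 + 4*((2 + (-12 - 4))*0))*1 = (60 + 4*((2 - 16)*0))*1 = (60 + 4*(-14*0))*1 = (60 + 4*0)*1 = (60 + 0)*1 = 60*1 = 60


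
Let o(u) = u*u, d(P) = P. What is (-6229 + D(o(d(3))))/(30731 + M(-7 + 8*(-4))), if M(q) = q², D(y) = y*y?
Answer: -1537/8063 ≈ -0.19062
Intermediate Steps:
o(u) = u²
D(y) = y²
(-6229 + D(o(d(3))))/(30731 + M(-7 + 8*(-4))) = (-6229 + (3²)²)/(30731 + (-7 + 8*(-4))²) = (-6229 + 9²)/(30731 + (-7 - 32)²) = (-6229 + 81)/(30731 + (-39)²) = -6148/(30731 + 1521) = -6148/32252 = -6148*1/32252 = -1537/8063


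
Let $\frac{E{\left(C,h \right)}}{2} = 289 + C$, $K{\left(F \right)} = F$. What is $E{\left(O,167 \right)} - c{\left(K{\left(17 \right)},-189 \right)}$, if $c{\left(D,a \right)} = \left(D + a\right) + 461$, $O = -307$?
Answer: $-325$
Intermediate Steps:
$E{\left(C,h \right)} = 578 + 2 C$ ($E{\left(C,h \right)} = 2 \left(289 + C\right) = 578 + 2 C$)
$c{\left(D,a \right)} = 461 + D + a$
$E{\left(O,167 \right)} - c{\left(K{\left(17 \right)},-189 \right)} = \left(578 + 2 \left(-307\right)\right) - \left(461 + 17 - 189\right) = \left(578 - 614\right) - 289 = -36 - 289 = -325$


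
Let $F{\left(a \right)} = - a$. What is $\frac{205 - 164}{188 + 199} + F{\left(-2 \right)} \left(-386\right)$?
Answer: $- \frac{298723}{387} \approx -771.89$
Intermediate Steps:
$\frac{205 - 164}{188 + 199} + F{\left(-2 \right)} \left(-386\right) = \frac{205 - 164}{188 + 199} + \left(-1\right) \left(-2\right) \left(-386\right) = \frac{41}{387} + 2 \left(-386\right) = 41 \cdot \frac{1}{387} - 772 = \frac{41}{387} - 772 = - \frac{298723}{387}$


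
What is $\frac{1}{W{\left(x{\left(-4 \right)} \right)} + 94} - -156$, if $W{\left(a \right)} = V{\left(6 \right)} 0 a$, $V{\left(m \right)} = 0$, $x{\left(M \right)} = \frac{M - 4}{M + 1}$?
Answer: $\frac{14665}{94} \approx 156.01$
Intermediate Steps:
$x{\left(M \right)} = \frac{-4 + M}{1 + M}$
$W{\left(a \right)} = 0$ ($W{\left(a \right)} = 0 \cdot 0 a = 0 a = 0$)
$\frac{1}{W{\left(x{\left(-4 \right)} \right)} + 94} - -156 = \frac{1}{0 + 94} - -156 = \frac{1}{94} + 156 = \frac{14665}{94}$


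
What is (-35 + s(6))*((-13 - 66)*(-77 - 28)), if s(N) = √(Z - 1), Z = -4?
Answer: -290325 + 8295*I*√5 ≈ -2.9033e+5 + 18548.0*I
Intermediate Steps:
s(N) = I*√5 (s(N) = √(-4 - 1) = √(-5) = I*√5)
(-35 + s(6))*((-13 - 66)*(-77 - 28)) = (-35 + I*√5)*((-13 - 66)*(-77 - 28)) = (-35 + I*√5)*(-79*(-105)) = (-35 + I*√5)*8295 = -290325 + 8295*I*√5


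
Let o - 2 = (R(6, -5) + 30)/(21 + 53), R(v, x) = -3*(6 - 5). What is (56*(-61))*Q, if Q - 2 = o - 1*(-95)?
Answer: -12558924/37 ≈ -3.3943e+5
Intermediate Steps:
R(v, x) = -3 (R(v, x) = -3*1 = -3)
o = 175/74 (o = 2 + (-3 + 30)/(21 + 53) = 2 + 27/74 = 175/74 ≈ 2.3649)
Q = 7353/74 (Q = 2 + (175/74 - 1*(-95)) = 2 + (175/74 + 95) = 2 + 7205/74 = 7353/74 ≈ 99.365)
(56*(-61))*Q = (56*(-61))*(7353/74) = -3416*7353/74 = -12558924/37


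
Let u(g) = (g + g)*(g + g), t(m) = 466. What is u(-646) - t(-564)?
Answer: 1668798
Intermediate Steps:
u(g) = 4*g² (u(g) = (2*g)*(2*g) = 4*g²)
u(-646) - t(-564) = 4*(-646)² - 1*466 = 4*417316 - 466 = 1669264 - 466 = 1668798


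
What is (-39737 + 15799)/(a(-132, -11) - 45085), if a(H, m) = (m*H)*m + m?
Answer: 11969/30534 ≈ 0.39199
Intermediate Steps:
a(H, m) = m + H*m² (a(H, m) = (H*m)*m + m = H*m² + m = m + H*m²)
(-39737 + 15799)/(a(-132, -11) - 45085) = (-39737 + 15799)/(-11*(1 - 132*(-11)) - 45085) = -23938/(-11*(1 + 1452) - 45085) = -23938/(-11*1453 - 45085) = -23938/(-15983 - 45085) = -23938/(-61068) = -23938*(-1/61068) = 11969/30534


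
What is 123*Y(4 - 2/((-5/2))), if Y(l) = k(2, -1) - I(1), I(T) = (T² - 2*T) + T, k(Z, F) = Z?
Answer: 246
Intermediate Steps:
I(T) = T² - T
Y(l) = 2 (Y(l) = 2 - (-1 + 1) = 2 - 0 = 2 - 1*0 = 2 + 0 = 2)
123*Y(4 - 2/((-5/2))) = 123*2 = 246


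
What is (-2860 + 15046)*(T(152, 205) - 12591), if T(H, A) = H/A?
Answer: -31452102558/205 ≈ -1.5342e+8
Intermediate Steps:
(-2860 + 15046)*(T(152, 205) - 12591) = (-2860 + 15046)*(152/205 - 12591) = 12186*(152*(1/205) - 12591) = 12186*(152/205 - 12591) = 12186*(-2581003/205) = -31452102558/205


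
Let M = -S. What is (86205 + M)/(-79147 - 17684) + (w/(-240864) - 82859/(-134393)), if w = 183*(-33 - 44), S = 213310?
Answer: 296683098022489/149260078330272 ≈ 1.9877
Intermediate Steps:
M = -213310 (M = -1*213310 = -213310)
w = -14091 (w = 183*(-77) = -14091)
(86205 + M)/(-79147 - 17684) + (w/(-240864) - 82859/(-134393)) = (86205 - 213310)/(-79147 - 17684) + (-14091/(-240864) - 82859/(-134393)) = -127105/(-96831) + (-14091*(-1/240864) - 82859*(-1/134393)) = -127105*(-1/96831) + (4697/80288 + 11837/19199) = 127105/96831 + 1040546759/1541449312 = 296683098022489/149260078330272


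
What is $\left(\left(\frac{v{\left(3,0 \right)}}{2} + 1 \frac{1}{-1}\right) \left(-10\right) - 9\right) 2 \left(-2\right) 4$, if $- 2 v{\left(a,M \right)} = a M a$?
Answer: $-16$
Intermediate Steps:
$v{\left(a,M \right)} = - \frac{M a^{2}}{2}$ ($v{\left(a,M \right)} = - \frac{a M a}{2} = - \frac{M a a}{2} = - \frac{M a^{2}}{2}$)
$\left(\left(\frac{v{\left(3,0 \right)}}{2} + 1 \frac{1}{-1}\right) \left(-10\right) - 9\right) 2 \left(-2\right) 4 = \left(\left(\frac{\left(- \frac{1}{2}\right) 0 \cdot 3^{2}}{2} + 1 \frac{1}{-1}\right) \left(-10\right) - 9\right) 2 \left(-2\right) 4 = \left(\left(\left(- \frac{1}{2}\right) 0 \cdot 9 \cdot \frac{1}{2} + 1 \left(-1\right)\right) \left(-10\right) - 9\right) \left(\left(-4\right) 4\right) = \left(\left(0 \cdot \frac{1}{2} - 1\right) \left(-10\right) - 9\right) \left(-16\right) = \left(\left(0 - 1\right) \left(-10\right) - 9\right) \left(-16\right) = \left(\left(-1\right) \left(-10\right) - 9\right) \left(-16\right) = \left(10 - 9\right) \left(-16\right) = 1 \left(-16\right) = -16$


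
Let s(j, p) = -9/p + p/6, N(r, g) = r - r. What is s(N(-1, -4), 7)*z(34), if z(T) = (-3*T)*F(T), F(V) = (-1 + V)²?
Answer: 92565/7 ≈ 13224.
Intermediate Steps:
N(r, g) = 0
s(j, p) = -9/p + p/6 (s(j, p) = -9/p + p*(⅙) = -9/p + p/6)
z(T) = -3*T*(-1 + T)² (z(T) = (-3*T)*(-1 + T)² = -3*T*(-1 + T)²)
s(N(-1, -4), 7)*z(34) = (-9/7 + (⅙)*7)*(-3*34*(-1 + 34)²) = (-9*⅐ + 7/6)*(-3*34*33²) = (-9/7 + 7/6)*(-3*34*1089) = -5/42*(-111078) = 92565/7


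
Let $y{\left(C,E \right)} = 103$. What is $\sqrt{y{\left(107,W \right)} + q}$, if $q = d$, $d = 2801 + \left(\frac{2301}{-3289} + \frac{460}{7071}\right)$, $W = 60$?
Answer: $\frac{\sqrt{9291897731490495}}{1788963} \approx 53.883$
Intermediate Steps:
$d = \frac{5009750176}{1788963}$ ($d = 2801 + \left(2301 \left(- \frac{1}{3289}\right) + 460 \cdot \frac{1}{7071}\right) = 2801 + \left(- \frac{177}{253} + \frac{460}{7071}\right) = 2801 - \frac{1135187}{1788963} = \frac{5009750176}{1788963} \approx 2800.4$)
$q = \frac{5009750176}{1788963} \approx 2800.4$
$\sqrt{y{\left(107,W \right)} + q} = \sqrt{103 + \frac{5009750176}{1788963}} = \sqrt{\frac{5194013365}{1788963}} = \frac{\sqrt{9291897731490495}}{1788963}$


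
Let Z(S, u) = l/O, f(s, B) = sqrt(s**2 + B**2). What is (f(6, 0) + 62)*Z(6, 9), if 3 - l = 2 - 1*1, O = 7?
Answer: 136/7 ≈ 19.429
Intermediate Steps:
l = 2 (l = 3 - (2 - 1*1) = 3 - (2 - 1) = 3 - 1*1 = 3 - 1 = 2)
f(s, B) = sqrt(B**2 + s**2)
Z(S, u) = 2/7
(f(6, 0) + 62)*Z(6, 9) = (sqrt(0**2 + 6**2) + 62)*(2/7) = (sqrt(0 + 36) + 62)*(2/7) = (sqrt(36) + 62)*(2/7) = (6 + 62)*(2/7) = 68*(2/7) = 136/7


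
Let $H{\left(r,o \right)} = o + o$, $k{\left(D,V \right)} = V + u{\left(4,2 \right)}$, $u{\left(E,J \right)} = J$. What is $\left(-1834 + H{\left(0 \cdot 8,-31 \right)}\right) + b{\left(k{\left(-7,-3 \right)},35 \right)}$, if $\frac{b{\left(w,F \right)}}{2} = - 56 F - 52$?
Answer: $-5920$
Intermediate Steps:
$k{\left(D,V \right)} = 2 + V$ ($k{\left(D,V \right)} = V + 2 = 2 + V$)
$H{\left(r,o \right)} = 2 o$
$b{\left(w,F \right)} = -104 - 112 F$ ($b{\left(w,F \right)} = 2 \left(- 56 F - 52\right) = 2 \left(-52 - 56 F\right) = -104 - 112 F$)
$\left(-1834 + H{\left(0 \cdot 8,-31 \right)}\right) + b{\left(k{\left(-7,-3 \right)},35 \right)} = \left(-1834 + 2 \left(-31\right)\right) - 4024 = \left(-1834 - 62\right) - 4024 = -1896 - 4024 = -5920$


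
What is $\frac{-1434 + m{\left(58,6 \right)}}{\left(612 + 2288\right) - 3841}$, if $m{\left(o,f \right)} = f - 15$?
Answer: $\frac{1443}{941} \approx 1.5335$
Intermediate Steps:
$m{\left(o,f \right)} = -15 + f$ ($m{\left(o,f \right)} = f - 15 = -15 + f$)
$\frac{-1434 + m{\left(58,6 \right)}}{\left(612 + 2288\right) - 3841} = \frac{-1434 + \left(-15 + 6\right)}{\left(612 + 2288\right) - 3841} = \frac{-1434 - 9}{2900 - 3841} = - \frac{1443}{-941} = \left(-1443\right) \left(- \frac{1}{941}\right) = \frac{1443}{941}$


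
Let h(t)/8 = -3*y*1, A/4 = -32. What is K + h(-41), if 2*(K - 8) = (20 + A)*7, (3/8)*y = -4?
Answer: -114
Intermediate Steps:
y = -32/3 (y = (8/3)*(-4) = -32/3 ≈ -10.667)
A = -128 (A = 4*(-32) = -128)
h(t) = 256 (h(t) = 8*(-3*(-32/3)*1) = 8*(32*1) = 8*32 = 256)
K = -370 (K = 8 + ((20 - 128)*7)/2 = 8 + (-108*7)/2 = 8 + (½)*(-756) = 8 - 378 = -370)
K + h(-41) = -370 + 256 = -114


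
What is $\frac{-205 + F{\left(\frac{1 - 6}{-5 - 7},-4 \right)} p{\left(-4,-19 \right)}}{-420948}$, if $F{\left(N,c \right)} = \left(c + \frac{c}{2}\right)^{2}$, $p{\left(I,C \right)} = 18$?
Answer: $- \frac{443}{420948} \approx -0.0010524$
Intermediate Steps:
$F{\left(N,c \right)} = \frac{9 c^{2}}{4}$ ($F{\left(N,c \right)} = \left(c + c \frac{1}{2}\right)^{2} = \left(c + \frac{c}{2}\right)^{2} = \left(\frac{3 c}{2}\right)^{2} = \frac{9 c^{2}}{4}$)
$\frac{-205 + F{\left(\frac{1 - 6}{-5 - 7},-4 \right)} p{\left(-4,-19 \right)}}{-420948} = \frac{-205 + \frac{9 \left(-4\right)^{2}}{4} \cdot 18}{-420948} = \left(-205 + \frac{9}{4} \cdot 16 \cdot 18\right) \left(- \frac{1}{420948}\right) = \left(-205 + 36 \cdot 18\right) \left(- \frac{1}{420948}\right) = \left(-205 + 648\right) \left(- \frac{1}{420948}\right) = 443 \left(- \frac{1}{420948}\right) = - \frac{443}{420948}$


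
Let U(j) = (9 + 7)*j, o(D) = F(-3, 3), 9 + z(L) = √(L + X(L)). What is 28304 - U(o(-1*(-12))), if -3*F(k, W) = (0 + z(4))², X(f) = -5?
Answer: 86192/3 - 96*I ≈ 28731.0 - 96.0*I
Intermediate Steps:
z(L) = -9 + √(-5 + L) (z(L) = -9 + √(L - 5) = -9 + √(-5 + L))
F(k, W) = -(-9 + I)²/3 (F(k, W) = -(0 + (-9 + √(-5 + 4)))²/3 = -(0 + (-9 + √(-1)))²/3 = -(0 + (-9 + I))²/3 = -(-9 + I)²/3)
o(D) = -80/3 + 6*I
U(j) = 16*j
28304 - U(o(-1*(-12))) = 28304 - 16*(-80/3 + 6*I) = 28304 - (-1280/3 + 96*I) = 28304 + (1280/3 - 96*I) = 86192/3 - 96*I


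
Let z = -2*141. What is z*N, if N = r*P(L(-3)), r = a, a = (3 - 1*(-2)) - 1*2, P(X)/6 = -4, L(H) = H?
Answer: 20304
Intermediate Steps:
P(X) = -24 (P(X) = 6*(-4) = -24)
a = 3 (a = (3 + 2) - 2 = 5 - 2 = 3)
r = 3
z = -282
N = -72 (N = 3*(-24) = -72)
z*N = -282*(-72) = 20304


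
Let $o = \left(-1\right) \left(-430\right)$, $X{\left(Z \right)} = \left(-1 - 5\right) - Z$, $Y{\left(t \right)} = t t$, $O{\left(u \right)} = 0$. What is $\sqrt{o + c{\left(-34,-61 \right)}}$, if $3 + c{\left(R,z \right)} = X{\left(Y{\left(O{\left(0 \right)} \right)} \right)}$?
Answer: $\sqrt{421} \approx 20.518$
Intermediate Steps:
$Y{\left(t \right)} = t^{2}$
$X{\left(Z \right)} = -6 - Z$
$c{\left(R,z \right)} = -9$ ($c{\left(R,z \right)} = -3 - 6 = -9$)
$o = 430$
$\sqrt{o + c{\left(-34,-61 \right)}} = \sqrt{430 - 9} = \sqrt{421}$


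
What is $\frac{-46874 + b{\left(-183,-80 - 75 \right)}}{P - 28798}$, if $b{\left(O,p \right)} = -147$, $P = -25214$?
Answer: $\frac{47021}{54012} \approx 0.87057$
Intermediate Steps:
$\frac{-46874 + b{\left(-183,-80 - 75 \right)}}{P - 28798} = \frac{-46874 - 147}{-25214 - 28798} = - \frac{47021}{-54012} = \left(-47021\right) \left(- \frac{1}{54012}\right) = \frac{47021}{54012}$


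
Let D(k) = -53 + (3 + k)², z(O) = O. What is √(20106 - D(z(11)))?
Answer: √19963 ≈ 141.29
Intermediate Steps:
√(20106 - D(z(11))) = √(20106 - (-53 + (3 + 11)²)) = √(20106 - (-53 + 14²)) = √(20106 - (-53 + 196)) = √(20106 - 1*143) = √(20106 - 143) = √19963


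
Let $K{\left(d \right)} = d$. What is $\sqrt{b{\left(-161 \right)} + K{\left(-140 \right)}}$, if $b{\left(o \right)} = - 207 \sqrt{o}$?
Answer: $\sqrt{-140 - 207 i \sqrt{161}} \approx 35.286 - 37.217 i$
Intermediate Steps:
$\sqrt{b{\left(-161 \right)} + K{\left(-140 \right)}} = \sqrt{- 207 \sqrt{-161} - 140} = \sqrt{- 207 i \sqrt{161} - 140} = \sqrt{-140 - 207 i \sqrt{161}}$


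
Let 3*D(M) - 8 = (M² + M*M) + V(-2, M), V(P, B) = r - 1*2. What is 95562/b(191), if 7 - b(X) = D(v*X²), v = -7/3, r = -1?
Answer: -1290087/65212304617 ≈ -1.9783e-5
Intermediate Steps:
V(P, B) = -3 (V(P, B) = -1 - 1*2 = -1 - 2 = -3)
v = -7/3 (v = -7*⅓ = -7/3 ≈ -2.3333)
D(M) = 5/3 + 2*M²/3 (D(M) = 8/3 + ((M² + M*M) - 3)/3 = 8/3 + ((M² + M²) - 3)/3 = 8/3 + (2*M² - 3)/3 = 8/3 + (-3 + 2*M²)/3 = 8/3 + (-1 + 2*M²/3) = 5/3 + 2*M²/3)
b(X) = 16/3 - 98*X⁴/27 (b(X) = 7 - (5/3 + 2*(-7*X²/3)²/3) = 7 - (5/3 + 2*(49*X⁴/9)/3) = 7 - (5/3 + 98*X⁴/27) = 7 + (-5/3 - 98*X⁴/27) = 16/3 - 98*X⁴/27)
95562/b(191) = 95562/(16/3 - 98/27*191⁴) = 95562/(16/3 - 98/27*1330863361) = 95562/(16/3 - 130424609378/27) = 95562/(-130424609234/27) = 95562*(-27/130424609234) = -1290087/65212304617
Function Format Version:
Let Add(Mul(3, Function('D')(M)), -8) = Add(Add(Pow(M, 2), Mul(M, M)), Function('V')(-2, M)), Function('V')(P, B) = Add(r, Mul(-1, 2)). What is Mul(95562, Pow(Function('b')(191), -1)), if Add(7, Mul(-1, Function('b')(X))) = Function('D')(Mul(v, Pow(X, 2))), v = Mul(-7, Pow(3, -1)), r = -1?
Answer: Rational(-1290087, 65212304617) ≈ -1.9783e-5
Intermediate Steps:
Function('V')(P, B) = -3 (Function('V')(P, B) = Add(-1, Mul(-1, 2)) = Add(-1, -2) = -3)
v = Rational(-7, 3) (v = Mul(-7, Rational(1, 3)) = Rational(-7, 3) ≈ -2.3333)
Function('D')(M) = Add(Rational(5, 3), Mul(Rational(2, 3), Pow(M, 2))) (Function('D')(M) = Add(Rational(8, 3), Mul(Rational(1, 3), Add(Add(Pow(M, 2), Mul(M, M)), -3))) = Add(Rational(8, 3), Mul(Rational(1, 3), Add(Add(Pow(M, 2), Pow(M, 2)), -3))) = Add(Rational(8, 3), Mul(Rational(1, 3), Add(Mul(2, Pow(M, 2)), -3))) = Add(Rational(8, 3), Mul(Rational(1, 3), Add(-3, Mul(2, Pow(M, 2))))) = Add(Rational(8, 3), Add(-1, Mul(Rational(2, 3), Pow(M, 2)))) = Add(Rational(5, 3), Mul(Rational(2, 3), Pow(M, 2))))
Function('b')(X) = Add(Rational(16, 3), Mul(Rational(-98, 27), Pow(X, 4))) (Function('b')(X) = Add(7, Mul(-1, Add(Rational(5, 3), Mul(Rational(2, 3), Pow(Mul(Rational(-7, 3), Pow(X, 2)), 2))))) = Add(7, Mul(-1, Add(Rational(5, 3), Mul(Rational(2, 3), Mul(Rational(49, 9), Pow(X, 4)))))) = Add(7, Mul(-1, Add(Rational(5, 3), Mul(Rational(98, 27), Pow(X, 4))))) = Add(7, Add(Rational(-5, 3), Mul(Rational(-98, 27), Pow(X, 4)))) = Add(Rational(16, 3), Mul(Rational(-98, 27), Pow(X, 4))))
Mul(95562, Pow(Function('b')(191), -1)) = Mul(95562, Pow(Add(Rational(16, 3), Mul(Rational(-98, 27), Pow(191, 4))), -1)) = Mul(95562, Pow(Add(Rational(16, 3), Mul(Rational(-98, 27), 1330863361)), -1)) = Mul(95562, Pow(Add(Rational(16, 3), Rational(-130424609378, 27)), -1)) = Mul(95562, Pow(Rational(-130424609234, 27), -1)) = Mul(95562, Rational(-27, 130424609234)) = Rational(-1290087, 65212304617)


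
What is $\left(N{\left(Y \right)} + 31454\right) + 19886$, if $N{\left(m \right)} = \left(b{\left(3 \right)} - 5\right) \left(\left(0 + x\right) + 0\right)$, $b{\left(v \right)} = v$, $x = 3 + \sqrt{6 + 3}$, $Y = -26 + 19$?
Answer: $51328$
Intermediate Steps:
$Y = -7$
$x = 6$ ($x = 3 + \sqrt{9} = 3 + 3 = 6$)
$N{\left(m \right)} = -12$ ($N{\left(m \right)} = \left(3 - 5\right) \left(\left(0 + 6\right) + 0\right) = - 2 \left(6 + 0\right) = \left(-2\right) 6 = -12$)
$\left(N{\left(Y \right)} + 31454\right) + 19886 = \left(-12 + 31454\right) + 19886 = 31442 + 19886 = 51328$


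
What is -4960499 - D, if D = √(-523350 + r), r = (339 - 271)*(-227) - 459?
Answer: -4960499 - 7*I*√11005 ≈ -4.9605e+6 - 734.33*I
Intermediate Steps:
r = -15895 (r = 68*(-227) - 459 = -15436 - 459 = -15895)
D = 7*I*√11005 (D = √(-523350 - 15895) = √(-539245) = 7*I*√11005 ≈ 734.33*I)
-4960499 - D = -4960499 - 7*I*√11005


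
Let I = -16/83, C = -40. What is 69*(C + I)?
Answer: -230184/83 ≈ -2773.3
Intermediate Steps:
I = -16/83 (I = -16*1/83 = -16/83 ≈ -0.19277)
69*(C + I) = 69*(-40 - 16/83) = 69*(-3336/83) = -230184/83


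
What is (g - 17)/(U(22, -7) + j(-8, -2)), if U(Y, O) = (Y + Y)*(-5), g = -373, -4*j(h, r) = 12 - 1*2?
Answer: 156/89 ≈ 1.7528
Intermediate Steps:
j(h, r) = -5/2 (j(h, r) = -(12 - 1*2)/4 = -(12 - 2)/4 = -1/4*10 = -5/2)
U(Y, O) = -10*Y (U(Y, O) = (2*Y)*(-5) = -10*Y)
(g - 17)/(U(22, -7) + j(-8, -2)) = (-373 - 17)/(-10*22 - 5/2) = -390/(-220 - 5/2) = -390/(-445/2) = -390*(-2/445) = 156/89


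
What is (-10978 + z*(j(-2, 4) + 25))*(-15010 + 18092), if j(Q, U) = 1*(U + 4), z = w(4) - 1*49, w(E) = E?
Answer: -38410966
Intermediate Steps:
z = -45 (z = 4 - 1*49 = 4 - 49 = -45)
j(Q, U) = 4 + U (j(Q, U) = 1*(4 + U) = 4 + U)
(-10978 + z*(j(-2, 4) + 25))*(-15010 + 18092) = (-10978 - 45*((4 + 4) + 25))*(-15010 + 18092) = (-10978 - 45*(8 + 25))*3082 = (-10978 - 45*33)*3082 = (-10978 - 1485)*3082 = -12463*3082 = -38410966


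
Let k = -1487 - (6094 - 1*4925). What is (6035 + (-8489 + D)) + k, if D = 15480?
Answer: 10370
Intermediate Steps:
k = -2656 (k = -1487 - (6094 - 4925) = -1487 - 1*1169 = -1487 - 1169 = -2656)
(6035 + (-8489 + D)) + k = (6035 + (-8489 + 15480)) - 2656 = (6035 + 6991) - 2656 = 13026 - 2656 = 10370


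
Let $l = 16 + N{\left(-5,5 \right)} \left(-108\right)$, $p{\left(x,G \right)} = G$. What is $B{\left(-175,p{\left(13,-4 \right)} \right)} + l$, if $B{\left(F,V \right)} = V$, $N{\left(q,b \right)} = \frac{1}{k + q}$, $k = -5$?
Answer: $\frac{114}{5} \approx 22.8$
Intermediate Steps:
$N{\left(q,b \right)} = \frac{1}{-5 + q}$
$l = \frac{134}{5}$ ($l = 16 + \frac{1}{-5 - 5} \left(-108\right) = 16 + \frac{1}{-10} \left(-108\right) = 16 - - \frac{54}{5} = 16 + \frac{54}{5} = \frac{134}{5} \approx 26.8$)
$B{\left(-175,p{\left(13,-4 \right)} \right)} + l = -4 + \frac{134}{5} = \frac{114}{5}$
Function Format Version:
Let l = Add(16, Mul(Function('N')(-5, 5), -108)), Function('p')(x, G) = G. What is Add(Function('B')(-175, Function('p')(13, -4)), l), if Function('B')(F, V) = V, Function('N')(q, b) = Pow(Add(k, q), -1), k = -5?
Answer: Rational(114, 5) ≈ 22.800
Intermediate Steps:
Function('N')(q, b) = Pow(Add(-5, q), -1)
l = Rational(134, 5) (l = Add(16, Mul(Pow(Add(-5, -5), -1), -108)) = Add(16, Mul(Pow(-10, -1), -108)) = Add(16, Mul(Rational(-1, 10), -108)) = Add(16, Rational(54, 5)) = Rational(134, 5) ≈ 26.800)
Add(Function('B')(-175, Function('p')(13, -4)), l) = Add(-4, Rational(134, 5)) = Rational(114, 5)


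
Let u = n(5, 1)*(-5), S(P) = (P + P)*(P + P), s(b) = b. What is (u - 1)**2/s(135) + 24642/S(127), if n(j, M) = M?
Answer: 313847/483870 ≈ 0.64862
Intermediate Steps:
S(P) = 4*P**2 (S(P) = (2*P)*(2*P) = 4*P**2)
u = -5 (u = 1*(-5) = -5)
(u - 1)**2/s(135) + 24642/S(127) = (-5 - 1)**2/135 + 24642/((4*127**2)) = (-6)**2*(1/135) + 24642/((4*16129)) = 36*(1/135) + 24642/64516 = 4/15 + 24642*(1/64516) = 4/15 + 12321/32258 = 313847/483870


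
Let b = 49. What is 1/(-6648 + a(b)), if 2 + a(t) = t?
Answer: -1/6601 ≈ -0.00015149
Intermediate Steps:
a(t) = -2 + t
1/(-6648 + a(b)) = 1/(-6648 + (-2 + 49)) = 1/(-6648 + 47) = 1/(-6601) = -1/6601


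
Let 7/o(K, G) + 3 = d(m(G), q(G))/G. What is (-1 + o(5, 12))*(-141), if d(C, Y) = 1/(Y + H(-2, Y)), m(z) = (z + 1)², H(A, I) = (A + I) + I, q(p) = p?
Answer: 575139/1223 ≈ 470.27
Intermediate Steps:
H(A, I) = A + 2*I
m(z) = (1 + z)²
d(C, Y) = 1/(-2 + 3*Y) (d(C, Y) = 1/(Y + (-2 + 2*Y)) = 1/(-2 + 3*Y))
o(K, G) = 7/(-3 + 1/(G*(-2 + 3*G))) (o(K, G) = 7/(-3 + 1/((-2 + 3*G)*G)) = 7/(-3 + 1/(G*(-2 + 3*G))))
(-1 + o(5, 12))*(-141) = (-1 + 7*12*(2 - 3*12)/(-1 - 6*12 + 9*12²))*(-141) = (-1 + 7*12*(2 - 36)/(-1 - 72 + 9*144))*(-141) = (-1 + 7*12*(-34)/(-1 - 72 + 1296))*(-141) = (-1 + 7*12*(-34)/1223)*(-141) = (-1 + 7*12*(1/1223)*(-34))*(-141) = (-1 - 2856/1223)*(-141) = -4079/1223*(-141) = 575139/1223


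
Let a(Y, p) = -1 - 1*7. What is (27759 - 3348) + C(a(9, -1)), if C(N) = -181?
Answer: 24230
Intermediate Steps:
a(Y, p) = -8 (a(Y, p) = -1 - 7 = -8)
(27759 - 3348) + C(a(9, -1)) = (27759 - 3348) - 181 = 24411 - 181 = 24230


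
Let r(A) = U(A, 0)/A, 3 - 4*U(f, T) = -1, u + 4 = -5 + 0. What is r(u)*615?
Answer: -205/3 ≈ -68.333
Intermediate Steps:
u = -9 (u = -4 + (-5 + 0) = -4 - 5 = -9)
U(f, T) = 1 (U(f, T) = 3/4 - 1/4*(-1) = 3/4 + 1/4 = 1)
r(A) = 1/A
r(u)*615 = 615/(-9) = -1/9*615 = -205/3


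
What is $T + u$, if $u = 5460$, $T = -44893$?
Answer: $-39433$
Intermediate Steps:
$T + u = -44893 + 5460 = -39433$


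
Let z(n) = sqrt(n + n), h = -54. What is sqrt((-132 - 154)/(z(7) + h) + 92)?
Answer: sqrt(5254 - 92*sqrt(14))/sqrt(54 - sqrt(14)) ≈ 9.8839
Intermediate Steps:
z(n) = sqrt(2)*sqrt(n) (z(n) = sqrt(2*n) = sqrt(2)*sqrt(n))
sqrt((-132 - 154)/(z(7) + h) + 92) = sqrt((-132 - 154)/(sqrt(2)*sqrt(7) - 54) + 92) = sqrt(-286/(sqrt(14) - 54) + 92) = sqrt(-286/(-54 + sqrt(14)) + 92) = sqrt(92 - 286/(-54 + sqrt(14)))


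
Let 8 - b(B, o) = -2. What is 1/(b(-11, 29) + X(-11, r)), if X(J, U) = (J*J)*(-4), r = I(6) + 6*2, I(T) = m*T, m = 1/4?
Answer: -1/474 ≈ -0.0021097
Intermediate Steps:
m = 1/4 ≈ 0.25000
b(B, o) = 10 (b(B, o) = 8 - 1*(-2) = 8 + 2 = 10)
I(T) = T/4
r = 27/2 (r = (1/4)*6 + 6*2 = 3/2 + 12 = 27/2 ≈ 13.500)
X(J, U) = -4*J**2 (X(J, U) = J**2*(-4) = -4*J**2)
1/(b(-11, 29) + X(-11, r)) = 1/(10 - 4*(-11)**2) = 1/(10 - 4*121) = 1/(10 - 484) = 1/(-474) = -1/474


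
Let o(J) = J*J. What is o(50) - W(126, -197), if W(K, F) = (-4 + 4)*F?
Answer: 2500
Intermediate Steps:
W(K, F) = 0 (W(K, F) = 0*F = 0)
o(J) = J**2
o(50) - W(126, -197) = 50**2 - 1*0 = 2500 + 0 = 2500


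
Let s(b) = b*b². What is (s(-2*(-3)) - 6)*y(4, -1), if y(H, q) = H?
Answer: 840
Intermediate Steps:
s(b) = b³
(s(-2*(-3)) - 6)*y(4, -1) = ((-2*(-3))³ - 6)*4 = (6³ - 6)*4 = (216 - 6)*4 = 210*4 = 840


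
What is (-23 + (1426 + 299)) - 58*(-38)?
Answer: 3906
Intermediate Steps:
(-23 + (1426 + 299)) - 58*(-38) = (-23 + 1725) + 2204 = 1702 + 2204 = 3906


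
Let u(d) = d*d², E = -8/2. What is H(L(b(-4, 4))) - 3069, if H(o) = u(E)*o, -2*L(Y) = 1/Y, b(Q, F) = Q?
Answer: -3077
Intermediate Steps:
E = -4 (E = -8*½ = -4)
L(Y) = -1/(2*Y)
u(d) = d³
H(o) = -64*o (H(o) = (-4)³*o = -64*o)
H(L(b(-4, 4))) - 3069 = -(-32)/(-4) - 3069 = -(-32)*(-1)/4 - 3069 = -64*⅛ - 3069 = -8 - 3069 = -3077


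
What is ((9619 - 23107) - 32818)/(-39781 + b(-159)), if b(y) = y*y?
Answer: 23153/7250 ≈ 3.1935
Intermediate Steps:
b(y) = y²
((9619 - 23107) - 32818)/(-39781 + b(-159)) = ((9619 - 23107) - 32818)/(-39781 + (-159)²) = (-13488 - 32818)/(-39781 + 25281) = -46306/(-14500) = -46306*(-1/14500) = 23153/7250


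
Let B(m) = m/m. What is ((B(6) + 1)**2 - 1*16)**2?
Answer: 144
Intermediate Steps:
B(m) = 1
((B(6) + 1)**2 - 1*16)**2 = ((1 + 1)**2 - 1*16)**2 = (2**2 - 16)**2 = (4 - 16)**2 = (-12)**2 = 144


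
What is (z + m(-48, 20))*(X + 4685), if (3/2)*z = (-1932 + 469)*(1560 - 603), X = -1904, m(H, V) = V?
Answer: -2595713094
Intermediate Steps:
z = -933394 (z = 2*((-1932 + 469)*(1560 - 603))/3 = 2*(-1463*957)/3 = (2/3)*(-1400091) = -933394)
(z + m(-48, 20))*(X + 4685) = (-933394 + 20)*(-1904 + 4685) = -933374*2781 = -2595713094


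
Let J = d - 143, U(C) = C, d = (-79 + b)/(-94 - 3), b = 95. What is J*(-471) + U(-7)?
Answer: 6540098/97 ≈ 67424.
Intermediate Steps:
d = -16/97 (d = (-79 + 95)/(-94 - 3) = 16/(-97) = 16*(-1/97) = -16/97 ≈ -0.16495)
J = -13887/97 (J = -16/97 - 143 = -13887/97 ≈ -143.17)
J*(-471) + U(-7) = -13887/97*(-471) - 7 = 6540777/97 - 7 = 6540098/97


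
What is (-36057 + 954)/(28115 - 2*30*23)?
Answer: -35103/26735 ≈ -1.3130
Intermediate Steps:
(-36057 + 954)/(28115 - 2*30*23) = -35103/(28115 - 60*23) = -35103/(28115 - 1380) = -35103/26735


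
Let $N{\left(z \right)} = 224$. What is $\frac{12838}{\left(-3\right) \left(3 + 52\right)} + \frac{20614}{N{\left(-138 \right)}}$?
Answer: $\frac{262799}{18480} \approx 14.221$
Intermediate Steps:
$\frac{12838}{\left(-3\right) \left(3 + 52\right)} + \frac{20614}{N{\left(-138 \right)}} = \frac{12838}{\left(-3\right) \left(3 + 52\right)} + \frac{20614}{224} = \frac{12838}{\left(-3\right) 55} + 20614 \cdot \frac{1}{224} = \frac{12838}{-165} + \frac{10307}{112} = 12838 \left(- \frac{1}{165}\right) + \frac{10307}{112} = - \frac{12838}{165} + \frac{10307}{112} = \frac{262799}{18480}$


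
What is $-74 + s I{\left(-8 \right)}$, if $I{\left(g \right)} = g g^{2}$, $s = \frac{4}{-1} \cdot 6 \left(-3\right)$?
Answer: $-36938$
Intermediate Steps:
$s = 72$ ($s = 4 \left(-1\right) 6 \left(-3\right) = \left(-4\right) 6 \left(-3\right) = \left(-24\right) \left(-3\right) = 72$)
$I{\left(g \right)} = g^{3}$
$-74 + s I{\left(-8 \right)} = -74 + 72 \left(-8\right)^{3} = -74 + 72 \left(-512\right) = -74 - 36864 = -36938$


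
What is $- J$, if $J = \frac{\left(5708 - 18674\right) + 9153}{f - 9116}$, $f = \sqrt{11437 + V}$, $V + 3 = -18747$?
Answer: $- \frac{11586436}{27702923} - \frac{1271 i \sqrt{7313}}{27702923} \approx -0.41824 - 0.0039234 i$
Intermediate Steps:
$V = -18750$ ($V = -3 - 18747 = -18750$)
$f = i \sqrt{7313}$ ($f = \sqrt{11437 - 18750} = \sqrt{-7313} = i \sqrt{7313} \approx 85.516 i$)
$J = - \frac{3813}{-9116 + i \sqrt{7313}}$ ($J = \frac{\left(5708 - 18674\right) + 9153}{i \sqrt{7313} - 9116} = \frac{-12966 + 9153}{-9116 + i \sqrt{7313}} = - \frac{3813}{-9116 + i \sqrt{7313}} \approx 0.41824 + 0.0039234 i$)
$- J = - (\frac{11586436}{27702923} + \frac{1271 i \sqrt{7313}}{27702923}) = - \frac{11586436}{27702923} - \frac{1271 i \sqrt{7313}}{27702923}$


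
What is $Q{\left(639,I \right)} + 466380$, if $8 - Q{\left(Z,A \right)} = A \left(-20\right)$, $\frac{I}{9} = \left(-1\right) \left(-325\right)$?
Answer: $524888$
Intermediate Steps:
$I = 2925$ ($I = 9 \left(\left(-1\right) \left(-325\right)\right) = 9 \cdot 325 = 2925$)
$Q{\left(Z,A \right)} = 8 + 20 A$ ($Q{\left(Z,A \right)} = 8 - A \left(-20\right) = 8 - - 20 A = 8 + 20 A$)
$Q{\left(639,I \right)} + 466380 = \left(8 + 20 \cdot 2925\right) + 466380 = \left(8 + 58500\right) + 466380 = 58508 + 466380 = 524888$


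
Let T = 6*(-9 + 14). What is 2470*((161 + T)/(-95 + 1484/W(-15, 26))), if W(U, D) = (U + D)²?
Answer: -57084170/10011 ≈ -5702.1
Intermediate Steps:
W(U, D) = (D + U)²
T = 30 (T = 6*5 = 30)
2470*((161 + T)/(-95 + 1484/W(-15, 26))) = 2470*((161 + 30)/(-95 + 1484/((26 - 15)²))) = 2470*(191/(-95 + 1484/(11²))) = 2470*(191/(-95 + 1484/121)) = 2470*(191/(-10011/121)) = 2470*(191*(-121/10011)) = 2470*(-23111/10011) = -57084170/10011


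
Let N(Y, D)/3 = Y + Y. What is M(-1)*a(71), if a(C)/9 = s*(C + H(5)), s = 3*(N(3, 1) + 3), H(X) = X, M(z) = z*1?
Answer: -43092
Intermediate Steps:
M(z) = z
N(Y, D) = 6*Y (N(Y, D) = 3*(Y + Y) = 3*(2*Y) = 6*Y)
s = 63 (s = 3*(6*3 + 3) = 3*(18 + 3) = 3*21 = 63)
a(C) = 2835 + 567*C (a(C) = 9*(63*(C + 5)) = 9*(63*(5 + C)) = 9*(315 + 63*C) = 2835 + 567*C)
M(-1)*a(71) = -(2835 + 567*71) = -(2835 + 40257) = -1*43092 = -43092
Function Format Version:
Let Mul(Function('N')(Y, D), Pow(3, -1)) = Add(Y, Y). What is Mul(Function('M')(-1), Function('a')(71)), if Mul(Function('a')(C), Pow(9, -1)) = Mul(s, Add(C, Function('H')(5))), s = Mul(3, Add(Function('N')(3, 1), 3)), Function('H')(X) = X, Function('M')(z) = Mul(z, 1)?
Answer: -43092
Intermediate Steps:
Function('M')(z) = z
Function('N')(Y, D) = Mul(6, Y) (Function('N')(Y, D) = Mul(3, Add(Y, Y)) = Mul(3, Mul(2, Y)) = Mul(6, Y))
s = 63 (s = Mul(3, Add(Mul(6, 3), 3)) = Mul(3, Add(18, 3)) = Mul(3, 21) = 63)
Function('a')(C) = Add(2835, Mul(567, C)) (Function('a')(C) = Mul(9, Mul(63, Add(C, 5))) = Mul(9, Mul(63, Add(5, C))) = Mul(9, Add(315, Mul(63, C))) = Add(2835, Mul(567, C)))
Mul(Function('M')(-1), Function('a')(71)) = Mul(-1, Add(2835, Mul(567, 71))) = Mul(-1, Add(2835, 40257)) = Mul(-1, 43092) = -43092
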